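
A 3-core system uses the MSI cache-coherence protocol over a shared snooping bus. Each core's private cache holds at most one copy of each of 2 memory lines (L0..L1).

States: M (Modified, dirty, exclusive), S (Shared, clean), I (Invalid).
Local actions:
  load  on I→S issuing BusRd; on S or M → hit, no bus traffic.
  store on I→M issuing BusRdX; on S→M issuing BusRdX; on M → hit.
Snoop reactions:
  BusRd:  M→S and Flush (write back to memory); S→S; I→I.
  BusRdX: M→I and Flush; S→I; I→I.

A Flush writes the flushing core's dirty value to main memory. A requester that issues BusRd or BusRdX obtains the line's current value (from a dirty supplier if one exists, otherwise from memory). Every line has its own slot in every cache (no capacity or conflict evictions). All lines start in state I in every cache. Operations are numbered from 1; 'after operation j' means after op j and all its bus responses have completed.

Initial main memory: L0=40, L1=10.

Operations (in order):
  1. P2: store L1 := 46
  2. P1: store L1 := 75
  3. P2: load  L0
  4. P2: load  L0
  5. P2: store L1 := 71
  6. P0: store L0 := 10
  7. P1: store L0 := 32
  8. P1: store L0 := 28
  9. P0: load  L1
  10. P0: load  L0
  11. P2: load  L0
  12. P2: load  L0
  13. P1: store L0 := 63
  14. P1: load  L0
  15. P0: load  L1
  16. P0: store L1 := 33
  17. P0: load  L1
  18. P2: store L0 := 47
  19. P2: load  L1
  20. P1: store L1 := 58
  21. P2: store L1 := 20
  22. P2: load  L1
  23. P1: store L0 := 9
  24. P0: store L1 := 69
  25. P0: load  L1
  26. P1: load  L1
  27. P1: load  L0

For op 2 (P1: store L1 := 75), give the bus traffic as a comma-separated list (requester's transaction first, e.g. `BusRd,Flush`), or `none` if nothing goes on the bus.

bus = BusRdX,Flush

step 1: P2: store L1 := 46  ⟶  IIM  (L1)  txn=BusRdX  M[L1]=10
step 2: P1: store L1 := 75  ⟶  IMI  (L1)  txn=BusRdX+Flush  M[L1]=46
step 3: P2: load  L0  ⟶  IIS  (L0)  txn=BusRd  M[L0]=40
step 4: P2: load  L0  ⟶  IIS  (L0)  txn=∅  M[L0]=40
step 5: P2: store L1 := 71  ⟶  IIM  (L1)  txn=BusRdX+Flush  M[L1]=75
step 6: P0: store L0 := 10  ⟶  MII  (L0)  txn=BusRdX  M[L0]=40
step 7: P1: store L0 := 32  ⟶  IMI  (L0)  txn=BusRdX+Flush  M[L0]=10
step 8: P1: store L0 := 28  ⟶  IMI  (L0)  txn=∅  M[L0]=10
step 9: P0: load  L1  ⟶  SIS  (L1)  txn=BusRd+Flush  M[L1]=71
step 10: P0: load  L0  ⟶  SSI  (L0)  txn=BusRd+Flush  M[L0]=28
step 11: P2: load  L0  ⟶  SSS  (L0)  txn=BusRd  M[L0]=28
step 12: P2: load  L0  ⟶  SSS  (L0)  txn=∅  M[L0]=28
step 13: P1: store L0 := 63  ⟶  IMI  (L0)  txn=BusRdX  M[L0]=28
step 14: P1: load  L0  ⟶  IMI  (L0)  txn=∅  M[L0]=28
step 15: P0: load  L1  ⟶  SIS  (L1)  txn=∅  M[L1]=71
step 16: P0: store L1 := 33  ⟶  MII  (L1)  txn=BusRdX  M[L1]=71
step 17: P0: load  L1  ⟶  MII  (L1)  txn=∅  M[L1]=71
step 18: P2: store L0 := 47  ⟶  IIM  (L0)  txn=BusRdX+Flush  M[L0]=63
step 19: P2: load  L1  ⟶  SIS  (L1)  txn=BusRd+Flush  M[L1]=33
step 20: P1: store L1 := 58  ⟶  IMI  (L1)  txn=BusRdX  M[L1]=33
step 21: P2: store L1 := 20  ⟶  IIM  (L1)  txn=BusRdX+Flush  M[L1]=58
step 22: P2: load  L1  ⟶  IIM  (L1)  txn=∅  M[L1]=58
step 23: P1: store L0 := 9  ⟶  IMI  (L0)  txn=BusRdX+Flush  M[L0]=47
step 24: P0: store L1 := 69  ⟶  MII  (L1)  txn=BusRdX+Flush  M[L1]=20
step 25: P0: load  L1  ⟶  MII  (L1)  txn=∅  M[L1]=20
step 26: P1: load  L1  ⟶  SSI  (L1)  txn=BusRd+Flush  M[L1]=69
step 27: P1: load  L0  ⟶  IMI  (L0)  txn=∅  M[L0]=47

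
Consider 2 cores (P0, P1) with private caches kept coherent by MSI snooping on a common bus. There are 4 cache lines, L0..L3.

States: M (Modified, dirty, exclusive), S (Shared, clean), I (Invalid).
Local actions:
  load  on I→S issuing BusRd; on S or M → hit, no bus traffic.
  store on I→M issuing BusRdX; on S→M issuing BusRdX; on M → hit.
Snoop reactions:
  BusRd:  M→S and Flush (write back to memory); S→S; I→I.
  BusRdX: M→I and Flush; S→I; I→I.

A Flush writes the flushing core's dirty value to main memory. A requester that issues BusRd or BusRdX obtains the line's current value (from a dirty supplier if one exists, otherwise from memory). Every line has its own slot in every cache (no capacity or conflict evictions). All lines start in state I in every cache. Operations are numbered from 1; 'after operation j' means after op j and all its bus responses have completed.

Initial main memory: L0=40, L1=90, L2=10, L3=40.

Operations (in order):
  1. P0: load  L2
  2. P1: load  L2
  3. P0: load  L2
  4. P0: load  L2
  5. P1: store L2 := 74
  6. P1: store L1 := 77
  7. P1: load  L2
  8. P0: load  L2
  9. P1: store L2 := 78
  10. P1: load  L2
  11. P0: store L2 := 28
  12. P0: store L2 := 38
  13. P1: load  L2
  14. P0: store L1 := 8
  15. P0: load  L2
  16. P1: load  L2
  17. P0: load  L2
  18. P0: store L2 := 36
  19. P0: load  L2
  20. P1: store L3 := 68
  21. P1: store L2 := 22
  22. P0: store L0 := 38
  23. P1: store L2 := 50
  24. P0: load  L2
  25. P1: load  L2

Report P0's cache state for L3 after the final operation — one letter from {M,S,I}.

[1] P0: load  L2 | P0:S(10), P1:I | bus: BusRd
[2] P1: load  L2 | P0:S(10), P1:S(10) | bus: BusRd
[3] P0: load  L2 | P0:S(10), P1:S(10) | bus: none
[4] P0: load  L2 | P0:S(10), P1:S(10) | bus: none
[5] P1: store L2 := 74 | P0:I, P1:M(74) | bus: BusRdX
[6] P1: store L1 := 77 | P0:I, P1:M(77) | bus: BusRdX
[7] P1: load  L2 | P0:I, P1:M(74) | bus: none
[8] P0: load  L2 | P0:S(74), P1:S(74) | bus: BusRd,Flush
[9] P1: store L2 := 78 | P0:I, P1:M(78) | bus: BusRdX
[10] P1: load  L2 | P0:I, P1:M(78) | bus: none
[11] P0: store L2 := 28 | P0:M(28), P1:I | bus: BusRdX,Flush
[12] P0: store L2 := 38 | P0:M(38), P1:I | bus: none
[13] P1: load  L2 | P0:S(38), P1:S(38) | bus: BusRd,Flush
[14] P0: store L1 := 8 | P0:M(8), P1:I | bus: BusRdX,Flush
[15] P0: load  L2 | P0:S(38), P1:S(38) | bus: none
[16] P1: load  L2 | P0:S(38), P1:S(38) | bus: none
[17] P0: load  L2 | P0:S(38), P1:S(38) | bus: none
[18] P0: store L2 := 36 | P0:M(36), P1:I | bus: BusRdX
[19] P0: load  L2 | P0:M(36), P1:I | bus: none
[20] P1: store L3 := 68 | P0:I, P1:M(68) | bus: BusRdX
[21] P1: store L2 := 22 | P0:I, P1:M(22) | bus: BusRdX,Flush
[22] P0: store L0 := 38 | P0:M(38), P1:I | bus: BusRdX
[23] P1: store L2 := 50 | P0:I, P1:M(50) | bus: none
[24] P0: load  L2 | P0:S(50), P1:S(50) | bus: BusRd,Flush
[25] P1: load  L2 | P0:S(50), P1:S(50) | bus: none

state = I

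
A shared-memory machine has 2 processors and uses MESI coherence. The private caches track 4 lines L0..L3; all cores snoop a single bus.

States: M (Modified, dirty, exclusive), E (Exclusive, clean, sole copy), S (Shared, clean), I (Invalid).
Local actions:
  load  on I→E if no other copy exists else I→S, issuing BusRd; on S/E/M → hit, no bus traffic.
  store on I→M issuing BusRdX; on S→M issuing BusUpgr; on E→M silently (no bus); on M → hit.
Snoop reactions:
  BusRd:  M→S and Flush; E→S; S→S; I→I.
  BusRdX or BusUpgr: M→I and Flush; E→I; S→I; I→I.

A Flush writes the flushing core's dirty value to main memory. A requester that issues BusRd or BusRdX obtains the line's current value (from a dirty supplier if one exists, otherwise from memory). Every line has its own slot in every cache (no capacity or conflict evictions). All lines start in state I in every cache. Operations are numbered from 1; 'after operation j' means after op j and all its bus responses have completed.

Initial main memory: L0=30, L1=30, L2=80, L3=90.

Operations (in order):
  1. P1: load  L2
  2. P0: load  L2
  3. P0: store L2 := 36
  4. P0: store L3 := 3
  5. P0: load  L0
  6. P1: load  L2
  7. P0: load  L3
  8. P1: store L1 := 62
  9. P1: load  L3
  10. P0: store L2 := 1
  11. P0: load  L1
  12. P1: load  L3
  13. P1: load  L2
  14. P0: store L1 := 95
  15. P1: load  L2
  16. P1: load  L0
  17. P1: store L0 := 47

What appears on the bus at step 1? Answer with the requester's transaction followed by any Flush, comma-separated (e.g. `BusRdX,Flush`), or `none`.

bus = BusRd

[1] P1: load  L2 | P0:I, P1:E(80) | bus: BusRd
[2] P0: load  L2 | P0:S(80), P1:S(80) | bus: BusRd
[3] P0: store L2 := 36 | P0:M(36), P1:I | bus: BusUpgr
[4] P0: store L3 := 3 | P0:M(3), P1:I | bus: BusRdX
[5] P0: load  L0 | P0:E(30), P1:I | bus: BusRd
[6] P1: load  L2 | P0:S(36), P1:S(36) | bus: BusRd,Flush
[7] P0: load  L3 | P0:M(3), P1:I | bus: none
[8] P1: store L1 := 62 | P0:I, P1:M(62) | bus: BusRdX
[9] P1: load  L3 | P0:S(3), P1:S(3) | bus: BusRd,Flush
[10] P0: store L2 := 1 | P0:M(1), P1:I | bus: BusUpgr
[11] P0: load  L1 | P0:S(62), P1:S(62) | bus: BusRd,Flush
[12] P1: load  L3 | P0:S(3), P1:S(3) | bus: none
[13] P1: load  L2 | P0:S(1), P1:S(1) | bus: BusRd,Flush
[14] P0: store L1 := 95 | P0:M(95), P1:I | bus: BusUpgr
[15] P1: load  L2 | P0:S(1), P1:S(1) | bus: none
[16] P1: load  L0 | P0:S(30), P1:S(30) | bus: BusRd
[17] P1: store L0 := 47 | P0:I, P1:M(47) | bus: BusUpgr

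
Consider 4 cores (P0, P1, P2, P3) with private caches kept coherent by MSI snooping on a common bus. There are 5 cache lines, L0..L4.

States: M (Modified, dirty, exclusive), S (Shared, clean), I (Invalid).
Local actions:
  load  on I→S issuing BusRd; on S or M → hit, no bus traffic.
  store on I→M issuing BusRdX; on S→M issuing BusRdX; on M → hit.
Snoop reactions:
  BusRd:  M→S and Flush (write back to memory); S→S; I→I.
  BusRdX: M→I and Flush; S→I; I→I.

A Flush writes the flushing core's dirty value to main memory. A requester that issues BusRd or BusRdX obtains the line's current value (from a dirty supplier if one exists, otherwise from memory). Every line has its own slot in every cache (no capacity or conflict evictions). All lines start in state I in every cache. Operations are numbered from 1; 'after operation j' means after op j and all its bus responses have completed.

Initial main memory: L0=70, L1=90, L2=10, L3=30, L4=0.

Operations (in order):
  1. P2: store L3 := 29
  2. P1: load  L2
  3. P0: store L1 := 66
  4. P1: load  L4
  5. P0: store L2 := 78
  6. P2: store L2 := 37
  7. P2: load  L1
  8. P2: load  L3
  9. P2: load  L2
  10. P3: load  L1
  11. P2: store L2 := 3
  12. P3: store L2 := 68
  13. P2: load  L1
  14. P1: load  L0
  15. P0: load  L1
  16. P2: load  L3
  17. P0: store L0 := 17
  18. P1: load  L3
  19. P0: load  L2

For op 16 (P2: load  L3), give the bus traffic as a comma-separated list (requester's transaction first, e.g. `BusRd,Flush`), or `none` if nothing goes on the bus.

step 1: P2: store L3 := 29  ⟶  IIMI  (L3)  txn=BusRdX  M[L3]=30
step 2: P1: load  L2  ⟶  ISII  (L2)  txn=BusRd  M[L2]=10
step 3: P0: store L1 := 66  ⟶  MIII  (L1)  txn=BusRdX  M[L1]=90
step 4: P1: load  L4  ⟶  ISII  (L4)  txn=BusRd  M[L4]=0
step 5: P0: store L2 := 78  ⟶  MIII  (L2)  txn=BusRdX  M[L2]=10
step 6: P2: store L2 := 37  ⟶  IIMI  (L2)  txn=BusRdX+Flush  M[L2]=78
step 7: P2: load  L1  ⟶  SISI  (L1)  txn=BusRd+Flush  M[L1]=66
step 8: P2: load  L3  ⟶  IIMI  (L3)  txn=∅  M[L3]=30
step 9: P2: load  L2  ⟶  IIMI  (L2)  txn=∅  M[L2]=78
step 10: P3: load  L1  ⟶  SISS  (L1)  txn=BusRd  M[L1]=66
step 11: P2: store L2 := 3  ⟶  IIMI  (L2)  txn=∅  M[L2]=78
step 12: P3: store L2 := 68  ⟶  IIIM  (L2)  txn=BusRdX+Flush  M[L2]=3
step 13: P2: load  L1  ⟶  SISS  (L1)  txn=∅  M[L1]=66
step 14: P1: load  L0  ⟶  ISII  (L0)  txn=BusRd  M[L0]=70
step 15: P0: load  L1  ⟶  SISS  (L1)  txn=∅  M[L1]=66
step 16: P2: load  L3  ⟶  IIMI  (L3)  txn=∅  M[L3]=30
step 17: P0: store L0 := 17  ⟶  MIII  (L0)  txn=BusRdX  M[L0]=70
step 18: P1: load  L3  ⟶  ISSI  (L3)  txn=BusRd+Flush  M[L3]=29
step 19: P0: load  L2  ⟶  SIIS  (L2)  txn=BusRd+Flush  M[L2]=68

bus = none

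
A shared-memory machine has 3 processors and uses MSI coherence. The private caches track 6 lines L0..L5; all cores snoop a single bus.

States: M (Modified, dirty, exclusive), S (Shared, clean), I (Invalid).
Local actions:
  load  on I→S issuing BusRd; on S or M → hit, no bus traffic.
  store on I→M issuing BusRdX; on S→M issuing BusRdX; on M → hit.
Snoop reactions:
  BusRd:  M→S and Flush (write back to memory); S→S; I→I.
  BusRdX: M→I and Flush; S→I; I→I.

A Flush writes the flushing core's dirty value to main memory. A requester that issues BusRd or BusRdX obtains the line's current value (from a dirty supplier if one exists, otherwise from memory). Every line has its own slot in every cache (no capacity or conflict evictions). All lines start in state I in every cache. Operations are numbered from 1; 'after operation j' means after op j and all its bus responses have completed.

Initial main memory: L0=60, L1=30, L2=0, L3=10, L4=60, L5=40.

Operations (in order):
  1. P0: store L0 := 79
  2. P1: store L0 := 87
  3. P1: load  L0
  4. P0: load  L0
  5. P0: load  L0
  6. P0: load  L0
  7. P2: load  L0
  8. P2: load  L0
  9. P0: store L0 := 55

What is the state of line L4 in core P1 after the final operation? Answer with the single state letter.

[1] P0: store L0 := 79 | P0:M(79), P1:I, P2:I | bus: BusRdX
[2] P1: store L0 := 87 | P0:I, P1:M(87), P2:I | bus: BusRdX,Flush
[3] P1: load  L0 | P0:I, P1:M(87), P2:I | bus: none
[4] P0: load  L0 | P0:S(87), P1:S(87), P2:I | bus: BusRd,Flush
[5] P0: load  L0 | P0:S(87), P1:S(87), P2:I | bus: none
[6] P0: load  L0 | P0:S(87), P1:S(87), P2:I | bus: none
[7] P2: load  L0 | P0:S(87), P1:S(87), P2:S(87) | bus: BusRd
[8] P2: load  L0 | P0:S(87), P1:S(87), P2:S(87) | bus: none
[9] P0: store L0 := 55 | P0:M(55), P1:I, P2:I | bus: BusRdX

state = I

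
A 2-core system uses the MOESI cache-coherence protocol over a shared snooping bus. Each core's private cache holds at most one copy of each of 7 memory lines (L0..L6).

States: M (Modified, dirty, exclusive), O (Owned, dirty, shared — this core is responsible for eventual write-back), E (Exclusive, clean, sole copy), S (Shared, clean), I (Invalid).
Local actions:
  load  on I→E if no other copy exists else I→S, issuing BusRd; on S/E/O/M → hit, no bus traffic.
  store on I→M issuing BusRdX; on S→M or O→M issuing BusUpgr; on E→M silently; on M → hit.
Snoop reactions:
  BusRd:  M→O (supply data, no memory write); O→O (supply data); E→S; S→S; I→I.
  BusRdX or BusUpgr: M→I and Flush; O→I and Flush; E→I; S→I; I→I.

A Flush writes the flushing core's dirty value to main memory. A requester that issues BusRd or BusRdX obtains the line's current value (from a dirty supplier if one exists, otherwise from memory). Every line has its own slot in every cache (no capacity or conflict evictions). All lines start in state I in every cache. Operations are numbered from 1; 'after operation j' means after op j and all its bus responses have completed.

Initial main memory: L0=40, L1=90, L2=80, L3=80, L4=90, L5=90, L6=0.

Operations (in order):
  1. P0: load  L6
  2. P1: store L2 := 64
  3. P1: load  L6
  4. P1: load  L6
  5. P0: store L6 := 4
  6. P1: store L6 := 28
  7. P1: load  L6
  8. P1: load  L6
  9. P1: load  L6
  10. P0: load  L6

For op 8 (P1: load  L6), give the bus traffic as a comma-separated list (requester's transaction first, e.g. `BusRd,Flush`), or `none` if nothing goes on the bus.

bus = none

1. P0: load  L6  bus=[BusRd]  L6: P0=E P1=I  mem[L6]=0
2. P1: store L2 := 64  bus=[BusRdX]  L2: P0=I P1=M  mem[L2]=80
3. P1: load  L6  bus=[BusRd]  L6: P0=S P1=S  mem[L6]=0
4. P1: load  L6  bus=[-]  L6: P0=S P1=S  mem[L6]=0
5. P0: store L6 := 4  bus=[BusUpgr]  L6: P0=M P1=I  mem[L6]=0
6. P1: store L6 := 28  bus=[BusRdX,Flush]  L6: P0=I P1=M  mem[L6]=4
7. P1: load  L6  bus=[-]  L6: P0=I P1=M  mem[L6]=4
8. P1: load  L6  bus=[-]  L6: P0=I P1=M  mem[L6]=4
9. P1: load  L6  bus=[-]  L6: P0=I P1=M  mem[L6]=4
10. P0: load  L6  bus=[BusRd]  L6: P0=S P1=O  mem[L6]=4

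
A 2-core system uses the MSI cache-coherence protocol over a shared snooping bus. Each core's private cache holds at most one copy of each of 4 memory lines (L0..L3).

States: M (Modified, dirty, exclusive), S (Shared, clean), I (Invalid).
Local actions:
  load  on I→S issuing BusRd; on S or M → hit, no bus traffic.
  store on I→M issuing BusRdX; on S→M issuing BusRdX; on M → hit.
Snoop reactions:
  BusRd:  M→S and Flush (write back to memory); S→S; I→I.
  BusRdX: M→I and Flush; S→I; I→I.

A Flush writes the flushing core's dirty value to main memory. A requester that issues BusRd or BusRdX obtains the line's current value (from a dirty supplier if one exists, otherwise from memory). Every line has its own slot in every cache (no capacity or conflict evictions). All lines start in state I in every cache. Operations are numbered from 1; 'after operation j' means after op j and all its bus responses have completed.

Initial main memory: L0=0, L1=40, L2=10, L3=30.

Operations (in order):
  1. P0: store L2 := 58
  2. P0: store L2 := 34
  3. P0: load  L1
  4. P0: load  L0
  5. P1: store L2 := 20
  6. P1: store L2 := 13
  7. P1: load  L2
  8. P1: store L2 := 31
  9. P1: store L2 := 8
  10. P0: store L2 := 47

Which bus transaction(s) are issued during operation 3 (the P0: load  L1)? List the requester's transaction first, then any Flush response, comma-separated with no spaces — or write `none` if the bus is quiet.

bus = BusRd

[1] P0: store L2 := 58 | P0:M(58), P1:I | bus: BusRdX
[2] P0: store L2 := 34 | P0:M(34), P1:I | bus: none
[3] P0: load  L1 | P0:S(40), P1:I | bus: BusRd
[4] P0: load  L0 | P0:S(0), P1:I | bus: BusRd
[5] P1: store L2 := 20 | P0:I, P1:M(20) | bus: BusRdX,Flush
[6] P1: store L2 := 13 | P0:I, P1:M(13) | bus: none
[7] P1: load  L2 | P0:I, P1:M(13) | bus: none
[8] P1: store L2 := 31 | P0:I, P1:M(31) | bus: none
[9] P1: store L2 := 8 | P0:I, P1:M(8) | bus: none
[10] P0: store L2 := 47 | P0:M(47), P1:I | bus: BusRdX,Flush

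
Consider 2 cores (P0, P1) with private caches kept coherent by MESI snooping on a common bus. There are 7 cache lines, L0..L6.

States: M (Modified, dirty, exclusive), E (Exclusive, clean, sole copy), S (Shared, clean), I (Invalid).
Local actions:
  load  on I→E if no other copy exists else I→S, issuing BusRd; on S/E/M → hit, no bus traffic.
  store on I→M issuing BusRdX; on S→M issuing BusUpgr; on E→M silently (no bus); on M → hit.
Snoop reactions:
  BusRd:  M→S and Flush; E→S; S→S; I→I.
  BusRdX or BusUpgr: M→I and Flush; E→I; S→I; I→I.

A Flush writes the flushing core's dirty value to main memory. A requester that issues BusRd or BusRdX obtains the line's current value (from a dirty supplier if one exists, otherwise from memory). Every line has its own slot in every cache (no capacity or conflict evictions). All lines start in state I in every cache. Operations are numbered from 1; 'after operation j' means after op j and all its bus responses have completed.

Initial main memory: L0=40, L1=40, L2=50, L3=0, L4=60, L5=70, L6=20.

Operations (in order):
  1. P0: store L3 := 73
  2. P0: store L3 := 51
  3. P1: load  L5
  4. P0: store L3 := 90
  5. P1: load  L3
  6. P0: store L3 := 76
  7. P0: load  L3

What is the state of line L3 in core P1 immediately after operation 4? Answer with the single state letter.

state = I

step 1: P0: store L3 := 73  ⟶  MI  (L3)  txn=BusRdX  M[L3]=0
step 2: P0: store L3 := 51  ⟶  MI  (L3)  txn=∅  M[L3]=0
step 3: P1: load  L5  ⟶  IE  (L5)  txn=BusRd  M[L5]=70
step 4: P0: store L3 := 90  ⟶  MI  (L3)  txn=∅  M[L3]=0
step 5: P1: load  L3  ⟶  SS  (L3)  txn=BusRd+Flush  M[L3]=90
step 6: P0: store L3 := 76  ⟶  MI  (L3)  txn=BusUpgr  M[L3]=90
step 7: P0: load  L3  ⟶  MI  (L3)  txn=∅  M[L3]=90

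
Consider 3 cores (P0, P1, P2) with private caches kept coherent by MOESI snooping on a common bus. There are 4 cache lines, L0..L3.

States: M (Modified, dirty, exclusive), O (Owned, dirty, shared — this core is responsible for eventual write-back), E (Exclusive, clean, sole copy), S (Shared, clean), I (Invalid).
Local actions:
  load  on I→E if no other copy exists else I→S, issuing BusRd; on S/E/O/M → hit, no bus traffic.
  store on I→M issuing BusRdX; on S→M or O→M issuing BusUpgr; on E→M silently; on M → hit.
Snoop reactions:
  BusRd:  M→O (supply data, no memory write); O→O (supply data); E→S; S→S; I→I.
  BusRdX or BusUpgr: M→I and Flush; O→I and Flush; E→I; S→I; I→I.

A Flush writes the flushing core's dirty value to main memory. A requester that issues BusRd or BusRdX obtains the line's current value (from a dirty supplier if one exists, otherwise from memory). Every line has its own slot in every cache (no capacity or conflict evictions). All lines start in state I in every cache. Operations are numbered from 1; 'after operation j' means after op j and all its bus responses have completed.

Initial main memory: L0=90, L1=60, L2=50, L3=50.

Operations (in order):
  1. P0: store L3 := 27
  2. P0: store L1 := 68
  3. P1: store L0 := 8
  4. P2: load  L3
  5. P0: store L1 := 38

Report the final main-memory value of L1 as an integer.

  op1 P0: store L3 := 27 → M/I/I on L3; bus BusRdX; mem=50
  op2 P0: store L1 := 68 → M/I/I on L1; bus BusRdX; mem=60
  op3 P1: store L0 := 8 → I/M/I on L0; bus BusRdX; mem=90
  op4 P2: load  L3 → O/I/S on L3; bus BusRd; mem=50
  op5 P0: store L1 := 38 → M/I/I on L1; bus (none); mem=60

memory[L1] = 60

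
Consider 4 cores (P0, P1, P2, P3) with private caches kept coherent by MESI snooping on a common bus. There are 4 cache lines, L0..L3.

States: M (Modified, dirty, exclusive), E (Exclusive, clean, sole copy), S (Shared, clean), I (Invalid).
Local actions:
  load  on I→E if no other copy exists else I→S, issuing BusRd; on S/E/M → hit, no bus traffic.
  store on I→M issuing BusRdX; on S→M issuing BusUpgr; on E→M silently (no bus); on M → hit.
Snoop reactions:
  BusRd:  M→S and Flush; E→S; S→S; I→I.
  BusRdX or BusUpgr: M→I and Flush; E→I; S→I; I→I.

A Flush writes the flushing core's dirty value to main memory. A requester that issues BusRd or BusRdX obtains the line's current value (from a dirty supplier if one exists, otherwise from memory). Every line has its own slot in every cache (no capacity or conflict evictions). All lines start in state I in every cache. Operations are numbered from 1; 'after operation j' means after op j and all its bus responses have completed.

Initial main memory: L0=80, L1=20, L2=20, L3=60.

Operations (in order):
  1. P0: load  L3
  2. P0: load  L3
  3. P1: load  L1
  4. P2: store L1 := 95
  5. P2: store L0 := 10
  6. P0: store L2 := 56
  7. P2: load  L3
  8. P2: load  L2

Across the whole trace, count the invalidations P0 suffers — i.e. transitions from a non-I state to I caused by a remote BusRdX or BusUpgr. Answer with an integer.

invalidations = 0

step 1: P0: load  L3  ⟶  EIII  (L3)  txn=BusRd  M[L3]=60
step 2: P0: load  L3  ⟶  EIII  (L3)  txn=∅  M[L3]=60
step 3: P1: load  L1  ⟶  IEII  (L1)  txn=BusRd  M[L1]=20
step 4: P2: store L1 := 95  ⟶  IIMI  (L1)  txn=BusRdX  M[L1]=20
step 5: P2: store L0 := 10  ⟶  IIMI  (L0)  txn=BusRdX  M[L0]=80
step 6: P0: store L2 := 56  ⟶  MIII  (L2)  txn=BusRdX  M[L2]=20
step 7: P2: load  L3  ⟶  SISI  (L3)  txn=BusRd  M[L3]=60
step 8: P2: load  L2  ⟶  SISI  (L2)  txn=BusRd+Flush  M[L2]=56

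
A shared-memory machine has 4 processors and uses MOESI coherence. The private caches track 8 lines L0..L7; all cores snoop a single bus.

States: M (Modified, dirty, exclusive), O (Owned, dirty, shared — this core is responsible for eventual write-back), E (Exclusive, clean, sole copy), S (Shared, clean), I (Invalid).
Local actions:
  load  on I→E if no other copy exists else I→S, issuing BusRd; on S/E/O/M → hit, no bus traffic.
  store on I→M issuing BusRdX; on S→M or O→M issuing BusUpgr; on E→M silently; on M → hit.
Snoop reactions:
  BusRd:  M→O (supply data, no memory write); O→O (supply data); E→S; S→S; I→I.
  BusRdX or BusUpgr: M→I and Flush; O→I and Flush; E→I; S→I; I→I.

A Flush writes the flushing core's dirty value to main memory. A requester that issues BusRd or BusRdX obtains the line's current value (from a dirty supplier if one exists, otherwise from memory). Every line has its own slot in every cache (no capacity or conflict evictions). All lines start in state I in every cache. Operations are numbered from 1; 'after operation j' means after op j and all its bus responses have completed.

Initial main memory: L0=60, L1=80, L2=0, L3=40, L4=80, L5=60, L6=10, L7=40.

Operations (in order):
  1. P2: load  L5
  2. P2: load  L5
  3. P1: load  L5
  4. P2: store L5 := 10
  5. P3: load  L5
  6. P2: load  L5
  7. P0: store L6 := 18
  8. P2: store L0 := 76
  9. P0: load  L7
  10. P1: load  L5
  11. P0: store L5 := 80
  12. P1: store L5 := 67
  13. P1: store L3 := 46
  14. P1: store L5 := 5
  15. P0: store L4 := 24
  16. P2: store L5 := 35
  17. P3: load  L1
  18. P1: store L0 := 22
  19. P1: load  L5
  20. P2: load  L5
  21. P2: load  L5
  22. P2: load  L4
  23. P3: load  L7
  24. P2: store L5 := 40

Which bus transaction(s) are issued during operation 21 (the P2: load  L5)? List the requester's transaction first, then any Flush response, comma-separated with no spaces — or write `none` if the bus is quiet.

1. P2: load  L5  bus=[BusRd]  L5: P0=I P1=I P2=E P3=I  mem[L5]=60
2. P2: load  L5  bus=[-]  L5: P0=I P1=I P2=E P3=I  mem[L5]=60
3. P1: load  L5  bus=[BusRd]  L5: P0=I P1=S P2=S P3=I  mem[L5]=60
4. P2: store L5 := 10  bus=[BusUpgr]  L5: P0=I P1=I P2=M P3=I  mem[L5]=60
5. P3: load  L5  bus=[BusRd]  L5: P0=I P1=I P2=O P3=S  mem[L5]=60
6. P2: load  L5  bus=[-]  L5: P0=I P1=I P2=O P3=S  mem[L5]=60
7. P0: store L6 := 18  bus=[BusRdX]  L6: P0=M P1=I P2=I P3=I  mem[L6]=10
8. P2: store L0 := 76  bus=[BusRdX]  L0: P0=I P1=I P2=M P3=I  mem[L0]=60
9. P0: load  L7  bus=[BusRd]  L7: P0=E P1=I P2=I P3=I  mem[L7]=40
10. P1: load  L5  bus=[BusRd]  L5: P0=I P1=S P2=O P3=S  mem[L5]=60
11. P0: store L5 := 80  bus=[BusRdX,Flush]  L5: P0=M P1=I P2=I P3=I  mem[L5]=10
12. P1: store L5 := 67  bus=[BusRdX,Flush]  L5: P0=I P1=M P2=I P3=I  mem[L5]=80
13. P1: store L3 := 46  bus=[BusRdX]  L3: P0=I P1=M P2=I P3=I  mem[L3]=40
14. P1: store L5 := 5  bus=[-]  L5: P0=I P1=M P2=I P3=I  mem[L5]=80
15. P0: store L4 := 24  bus=[BusRdX]  L4: P0=M P1=I P2=I P3=I  mem[L4]=80
16. P2: store L5 := 35  bus=[BusRdX,Flush]  L5: P0=I P1=I P2=M P3=I  mem[L5]=5
17. P3: load  L1  bus=[BusRd]  L1: P0=I P1=I P2=I P3=E  mem[L1]=80
18. P1: store L0 := 22  bus=[BusRdX,Flush]  L0: P0=I P1=M P2=I P3=I  mem[L0]=76
19. P1: load  L5  bus=[BusRd]  L5: P0=I P1=S P2=O P3=I  mem[L5]=5
20. P2: load  L5  bus=[-]  L5: P0=I P1=S P2=O P3=I  mem[L5]=5
21. P2: load  L5  bus=[-]  L5: P0=I P1=S P2=O P3=I  mem[L5]=5
22. P2: load  L4  bus=[BusRd]  L4: P0=O P1=I P2=S P3=I  mem[L4]=80
23. P3: load  L7  bus=[BusRd]  L7: P0=S P1=I P2=I P3=S  mem[L7]=40
24. P2: store L5 := 40  bus=[BusUpgr]  L5: P0=I P1=I P2=M P3=I  mem[L5]=5

bus = none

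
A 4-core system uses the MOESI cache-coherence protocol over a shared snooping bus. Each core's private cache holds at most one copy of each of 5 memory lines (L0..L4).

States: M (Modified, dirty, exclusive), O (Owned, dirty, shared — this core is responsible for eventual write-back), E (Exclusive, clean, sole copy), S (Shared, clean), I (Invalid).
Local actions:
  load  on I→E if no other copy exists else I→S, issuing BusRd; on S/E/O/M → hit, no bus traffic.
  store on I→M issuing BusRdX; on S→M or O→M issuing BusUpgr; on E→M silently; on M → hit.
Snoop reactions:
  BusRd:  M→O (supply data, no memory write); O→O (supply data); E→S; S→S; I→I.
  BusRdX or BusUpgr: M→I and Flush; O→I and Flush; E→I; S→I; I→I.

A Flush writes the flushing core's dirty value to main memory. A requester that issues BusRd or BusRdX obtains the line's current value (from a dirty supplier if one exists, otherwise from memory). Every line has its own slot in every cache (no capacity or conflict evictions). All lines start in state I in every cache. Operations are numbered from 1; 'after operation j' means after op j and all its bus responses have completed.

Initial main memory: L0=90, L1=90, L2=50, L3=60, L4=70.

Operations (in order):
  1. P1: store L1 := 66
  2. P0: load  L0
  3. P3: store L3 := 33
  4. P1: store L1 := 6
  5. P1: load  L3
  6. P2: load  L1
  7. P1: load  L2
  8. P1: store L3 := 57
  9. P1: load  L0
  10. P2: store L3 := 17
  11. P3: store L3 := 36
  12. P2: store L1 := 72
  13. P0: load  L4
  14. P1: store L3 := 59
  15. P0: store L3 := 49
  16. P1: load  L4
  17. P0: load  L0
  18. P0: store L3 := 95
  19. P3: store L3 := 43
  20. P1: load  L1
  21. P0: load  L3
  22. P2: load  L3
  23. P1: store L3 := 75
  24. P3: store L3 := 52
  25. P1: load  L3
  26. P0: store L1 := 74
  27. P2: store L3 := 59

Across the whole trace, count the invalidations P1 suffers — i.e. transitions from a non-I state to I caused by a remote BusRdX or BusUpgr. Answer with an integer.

[1] P1: store L1 := 66 | P0:I, P1:M(66), P2:I, P3:I | bus: BusRdX
[2] P0: load  L0 | P0:E(90), P1:I, P2:I, P3:I | bus: BusRd
[3] P3: store L3 := 33 | P0:I, P1:I, P2:I, P3:M(33) | bus: BusRdX
[4] P1: store L1 := 6 | P0:I, P1:M(6), P2:I, P3:I | bus: none
[5] P1: load  L3 | P0:I, P1:S(33), P2:I, P3:O(33) | bus: BusRd
[6] P2: load  L1 | P0:I, P1:O(6), P2:S(6), P3:I | bus: BusRd
[7] P1: load  L2 | P0:I, P1:E(50), P2:I, P3:I | bus: BusRd
[8] P1: store L3 := 57 | P0:I, P1:M(57), P2:I, P3:I | bus: BusUpgr,Flush
[9] P1: load  L0 | P0:S(90), P1:S(90), P2:I, P3:I | bus: BusRd
[10] P2: store L3 := 17 | P0:I, P1:I, P2:M(17), P3:I | bus: BusRdX,Flush
[11] P3: store L3 := 36 | P0:I, P1:I, P2:I, P3:M(36) | bus: BusRdX,Flush
[12] P2: store L1 := 72 | P0:I, P1:I, P2:M(72), P3:I | bus: BusUpgr,Flush
[13] P0: load  L4 | P0:E(70), P1:I, P2:I, P3:I | bus: BusRd
[14] P1: store L3 := 59 | P0:I, P1:M(59), P2:I, P3:I | bus: BusRdX,Flush
[15] P0: store L3 := 49 | P0:M(49), P1:I, P2:I, P3:I | bus: BusRdX,Flush
[16] P1: load  L4 | P0:S(70), P1:S(70), P2:I, P3:I | bus: BusRd
[17] P0: load  L0 | P0:S(90), P1:S(90), P2:I, P3:I | bus: none
[18] P0: store L3 := 95 | P0:M(95), P1:I, P2:I, P3:I | bus: none
[19] P3: store L3 := 43 | P0:I, P1:I, P2:I, P3:M(43) | bus: BusRdX,Flush
[20] P1: load  L1 | P0:I, P1:S(72), P2:O(72), P3:I | bus: BusRd
[21] P0: load  L3 | P0:S(43), P1:I, P2:I, P3:O(43) | bus: BusRd
[22] P2: load  L3 | P0:S(43), P1:I, P2:S(43), P3:O(43) | bus: BusRd
[23] P1: store L3 := 75 | P0:I, P1:M(75), P2:I, P3:I | bus: BusRdX,Flush
[24] P3: store L3 := 52 | P0:I, P1:I, P2:I, P3:M(52) | bus: BusRdX,Flush
[25] P1: load  L3 | P0:I, P1:S(52), P2:I, P3:O(52) | bus: BusRd
[26] P0: store L1 := 74 | P0:M(74), P1:I, P2:I, P3:I | bus: BusRdX,Flush
[27] P2: store L3 := 59 | P0:I, P1:I, P2:M(59), P3:I | bus: BusRdX,Flush

invalidations = 6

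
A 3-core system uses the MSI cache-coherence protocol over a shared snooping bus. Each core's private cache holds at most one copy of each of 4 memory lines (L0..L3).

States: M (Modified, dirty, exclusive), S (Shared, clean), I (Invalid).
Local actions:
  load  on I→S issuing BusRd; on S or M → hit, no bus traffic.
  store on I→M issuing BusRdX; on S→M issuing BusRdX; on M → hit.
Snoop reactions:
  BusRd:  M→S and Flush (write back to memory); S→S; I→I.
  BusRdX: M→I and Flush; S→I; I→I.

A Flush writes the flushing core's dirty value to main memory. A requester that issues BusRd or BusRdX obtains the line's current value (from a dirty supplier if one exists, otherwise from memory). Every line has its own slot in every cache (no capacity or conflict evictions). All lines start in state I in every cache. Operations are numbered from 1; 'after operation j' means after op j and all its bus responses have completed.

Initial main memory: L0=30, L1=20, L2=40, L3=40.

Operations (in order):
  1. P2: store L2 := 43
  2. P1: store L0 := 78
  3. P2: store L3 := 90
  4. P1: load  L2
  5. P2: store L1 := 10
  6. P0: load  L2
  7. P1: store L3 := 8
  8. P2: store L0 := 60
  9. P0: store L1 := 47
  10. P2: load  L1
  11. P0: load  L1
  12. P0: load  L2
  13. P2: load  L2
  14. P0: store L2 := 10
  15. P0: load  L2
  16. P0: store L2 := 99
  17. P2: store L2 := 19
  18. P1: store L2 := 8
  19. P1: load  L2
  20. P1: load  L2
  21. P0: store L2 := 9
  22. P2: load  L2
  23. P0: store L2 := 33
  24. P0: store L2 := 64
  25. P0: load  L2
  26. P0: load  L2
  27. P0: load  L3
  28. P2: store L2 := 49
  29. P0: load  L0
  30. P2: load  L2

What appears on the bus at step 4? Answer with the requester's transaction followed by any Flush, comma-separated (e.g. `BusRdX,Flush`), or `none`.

bus = BusRd,Flush

  op1 P2: store L2 := 43 → I/I/M on L2; bus BusRdX; mem=40
  op2 P1: store L0 := 78 → I/M/I on L0; bus BusRdX; mem=30
  op3 P2: store L3 := 90 → I/I/M on L3; bus BusRdX; mem=40
  op4 P1: load  L2 → I/S/S on L2; bus BusRd Flush; mem=43
  op5 P2: store L1 := 10 → I/I/M on L1; bus BusRdX; mem=20
  op6 P0: load  L2 → S/S/S on L2; bus BusRd; mem=43
  op7 P1: store L3 := 8 → I/M/I on L3; bus BusRdX Flush; mem=90
  op8 P2: store L0 := 60 → I/I/M on L0; bus BusRdX Flush; mem=78
  op9 P0: store L1 := 47 → M/I/I on L1; bus BusRdX Flush; mem=10
  op10 P2: load  L1 → S/I/S on L1; bus BusRd Flush; mem=47
  op11 P0: load  L1 → S/I/S on L1; bus (none); mem=47
  op12 P0: load  L2 → S/S/S on L2; bus (none); mem=43
  op13 P2: load  L2 → S/S/S on L2; bus (none); mem=43
  op14 P0: store L2 := 10 → M/I/I on L2; bus BusRdX; mem=43
  op15 P0: load  L2 → M/I/I on L2; bus (none); mem=43
  op16 P0: store L2 := 99 → M/I/I on L2; bus (none); mem=43
  op17 P2: store L2 := 19 → I/I/M on L2; bus BusRdX Flush; mem=99
  op18 P1: store L2 := 8 → I/M/I on L2; bus BusRdX Flush; mem=19
  op19 P1: load  L2 → I/M/I on L2; bus (none); mem=19
  op20 P1: load  L2 → I/M/I on L2; bus (none); mem=19
  op21 P0: store L2 := 9 → M/I/I on L2; bus BusRdX Flush; mem=8
  op22 P2: load  L2 → S/I/S on L2; bus BusRd Flush; mem=9
  op23 P0: store L2 := 33 → M/I/I on L2; bus BusRdX; mem=9
  op24 P0: store L2 := 64 → M/I/I on L2; bus (none); mem=9
  op25 P0: load  L2 → M/I/I on L2; bus (none); mem=9
  op26 P0: load  L2 → M/I/I on L2; bus (none); mem=9
  op27 P0: load  L3 → S/S/I on L3; bus BusRd Flush; mem=8
  op28 P2: store L2 := 49 → I/I/M on L2; bus BusRdX Flush; mem=64
  op29 P0: load  L0 → S/I/S on L0; bus BusRd Flush; mem=60
  op30 P2: load  L2 → I/I/M on L2; bus (none); mem=64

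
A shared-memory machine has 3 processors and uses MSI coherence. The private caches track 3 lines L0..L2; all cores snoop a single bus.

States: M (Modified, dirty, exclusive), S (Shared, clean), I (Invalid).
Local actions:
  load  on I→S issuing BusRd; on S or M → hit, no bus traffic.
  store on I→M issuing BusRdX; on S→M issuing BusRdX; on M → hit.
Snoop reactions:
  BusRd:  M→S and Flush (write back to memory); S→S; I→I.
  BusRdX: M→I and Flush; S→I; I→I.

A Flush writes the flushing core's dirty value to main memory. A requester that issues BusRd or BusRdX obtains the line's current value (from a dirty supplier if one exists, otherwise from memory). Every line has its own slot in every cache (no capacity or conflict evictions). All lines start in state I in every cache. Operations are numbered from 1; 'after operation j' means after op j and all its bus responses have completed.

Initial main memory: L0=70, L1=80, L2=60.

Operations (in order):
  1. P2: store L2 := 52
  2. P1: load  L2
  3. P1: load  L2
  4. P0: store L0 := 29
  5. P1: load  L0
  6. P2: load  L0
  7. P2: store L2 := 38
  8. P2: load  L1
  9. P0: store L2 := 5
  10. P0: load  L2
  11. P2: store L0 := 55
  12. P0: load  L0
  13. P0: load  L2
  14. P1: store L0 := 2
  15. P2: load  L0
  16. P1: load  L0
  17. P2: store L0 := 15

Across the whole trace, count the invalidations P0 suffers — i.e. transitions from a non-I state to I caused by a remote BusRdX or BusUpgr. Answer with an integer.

invalidations = 2

step 1: P2: store L2 := 52  ⟶  IIM  (L2)  txn=BusRdX  M[L2]=60
step 2: P1: load  L2  ⟶  ISS  (L2)  txn=BusRd+Flush  M[L2]=52
step 3: P1: load  L2  ⟶  ISS  (L2)  txn=∅  M[L2]=52
step 4: P0: store L0 := 29  ⟶  MII  (L0)  txn=BusRdX  M[L0]=70
step 5: P1: load  L0  ⟶  SSI  (L0)  txn=BusRd+Flush  M[L0]=29
step 6: P2: load  L0  ⟶  SSS  (L0)  txn=BusRd  M[L0]=29
step 7: P2: store L2 := 38  ⟶  IIM  (L2)  txn=BusRdX  M[L2]=52
step 8: P2: load  L1  ⟶  IIS  (L1)  txn=BusRd  M[L1]=80
step 9: P0: store L2 := 5  ⟶  MII  (L2)  txn=BusRdX+Flush  M[L2]=38
step 10: P0: load  L2  ⟶  MII  (L2)  txn=∅  M[L2]=38
step 11: P2: store L0 := 55  ⟶  IIM  (L0)  txn=BusRdX  M[L0]=29
step 12: P0: load  L0  ⟶  SIS  (L0)  txn=BusRd+Flush  M[L0]=55
step 13: P0: load  L2  ⟶  MII  (L2)  txn=∅  M[L2]=38
step 14: P1: store L0 := 2  ⟶  IMI  (L0)  txn=BusRdX  M[L0]=55
step 15: P2: load  L0  ⟶  ISS  (L0)  txn=BusRd+Flush  M[L0]=2
step 16: P1: load  L0  ⟶  ISS  (L0)  txn=∅  M[L0]=2
step 17: P2: store L0 := 15  ⟶  IIM  (L0)  txn=BusRdX  M[L0]=2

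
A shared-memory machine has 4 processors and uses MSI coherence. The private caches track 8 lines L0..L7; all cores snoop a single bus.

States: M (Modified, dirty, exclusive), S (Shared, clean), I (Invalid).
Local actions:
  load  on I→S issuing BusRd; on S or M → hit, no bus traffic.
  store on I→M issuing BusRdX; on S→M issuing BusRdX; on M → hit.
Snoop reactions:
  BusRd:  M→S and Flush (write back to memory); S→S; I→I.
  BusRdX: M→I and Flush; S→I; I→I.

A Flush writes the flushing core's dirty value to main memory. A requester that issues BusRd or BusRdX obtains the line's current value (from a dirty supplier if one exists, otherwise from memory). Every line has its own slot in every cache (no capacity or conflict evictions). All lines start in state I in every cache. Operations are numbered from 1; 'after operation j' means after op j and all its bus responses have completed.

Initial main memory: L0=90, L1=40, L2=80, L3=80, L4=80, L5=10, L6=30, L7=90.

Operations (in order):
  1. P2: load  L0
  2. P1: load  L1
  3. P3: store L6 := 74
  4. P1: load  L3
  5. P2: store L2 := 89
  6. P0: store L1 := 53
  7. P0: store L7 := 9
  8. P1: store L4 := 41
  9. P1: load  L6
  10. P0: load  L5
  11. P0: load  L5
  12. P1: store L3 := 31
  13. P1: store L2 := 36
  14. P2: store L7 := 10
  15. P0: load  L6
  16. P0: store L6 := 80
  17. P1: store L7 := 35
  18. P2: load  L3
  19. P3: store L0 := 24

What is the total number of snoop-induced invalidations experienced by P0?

  op1 P2: load  L0 → I/I/S/I on L0; bus BusRd; mem=90
  op2 P1: load  L1 → I/S/I/I on L1; bus BusRd; mem=40
  op3 P3: store L6 := 74 → I/I/I/M on L6; bus BusRdX; mem=30
  op4 P1: load  L3 → I/S/I/I on L3; bus BusRd; mem=80
  op5 P2: store L2 := 89 → I/I/M/I on L2; bus BusRdX; mem=80
  op6 P0: store L1 := 53 → M/I/I/I on L1; bus BusRdX; mem=40
  op7 P0: store L7 := 9 → M/I/I/I on L7; bus BusRdX; mem=90
  op8 P1: store L4 := 41 → I/M/I/I on L4; bus BusRdX; mem=80
  op9 P1: load  L6 → I/S/I/S on L6; bus BusRd Flush; mem=74
  op10 P0: load  L5 → S/I/I/I on L5; bus BusRd; mem=10
  op11 P0: load  L5 → S/I/I/I on L5; bus (none); mem=10
  op12 P1: store L3 := 31 → I/M/I/I on L3; bus BusRdX; mem=80
  op13 P1: store L2 := 36 → I/M/I/I on L2; bus BusRdX Flush; mem=89
  op14 P2: store L7 := 10 → I/I/M/I on L7; bus BusRdX Flush; mem=9
  op15 P0: load  L6 → S/S/I/S on L6; bus BusRd; mem=74
  op16 P0: store L6 := 80 → M/I/I/I on L6; bus BusRdX; mem=74
  op17 P1: store L7 := 35 → I/M/I/I on L7; bus BusRdX Flush; mem=10
  op18 P2: load  L3 → I/S/S/I on L3; bus BusRd Flush; mem=31
  op19 P3: store L0 := 24 → I/I/I/M on L0; bus BusRdX; mem=90

invalidations = 1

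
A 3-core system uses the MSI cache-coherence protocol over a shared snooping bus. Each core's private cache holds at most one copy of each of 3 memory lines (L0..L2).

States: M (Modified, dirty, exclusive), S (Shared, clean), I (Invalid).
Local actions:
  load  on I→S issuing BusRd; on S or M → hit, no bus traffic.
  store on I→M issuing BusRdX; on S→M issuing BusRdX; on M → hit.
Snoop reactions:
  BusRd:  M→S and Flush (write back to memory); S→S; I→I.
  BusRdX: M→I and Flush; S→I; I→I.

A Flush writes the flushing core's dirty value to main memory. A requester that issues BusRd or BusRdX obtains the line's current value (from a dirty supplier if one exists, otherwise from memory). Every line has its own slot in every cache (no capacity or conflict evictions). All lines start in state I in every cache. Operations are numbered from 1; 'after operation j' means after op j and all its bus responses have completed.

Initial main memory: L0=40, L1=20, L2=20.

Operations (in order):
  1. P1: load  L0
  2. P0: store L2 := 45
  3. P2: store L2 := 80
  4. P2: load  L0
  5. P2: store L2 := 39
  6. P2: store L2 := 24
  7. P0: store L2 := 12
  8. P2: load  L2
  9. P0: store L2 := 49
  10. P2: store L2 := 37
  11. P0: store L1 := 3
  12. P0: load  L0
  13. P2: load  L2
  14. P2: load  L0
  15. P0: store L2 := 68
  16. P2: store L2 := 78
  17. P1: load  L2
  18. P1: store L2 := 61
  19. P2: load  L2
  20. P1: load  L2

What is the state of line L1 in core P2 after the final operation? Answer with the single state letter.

step 1: P1: load  L0  ⟶  ISI  (L0)  txn=BusRd  M[L0]=40
step 2: P0: store L2 := 45  ⟶  MII  (L2)  txn=BusRdX  M[L2]=20
step 3: P2: store L2 := 80  ⟶  IIM  (L2)  txn=BusRdX+Flush  M[L2]=45
step 4: P2: load  L0  ⟶  ISS  (L0)  txn=BusRd  M[L0]=40
step 5: P2: store L2 := 39  ⟶  IIM  (L2)  txn=∅  M[L2]=45
step 6: P2: store L2 := 24  ⟶  IIM  (L2)  txn=∅  M[L2]=45
step 7: P0: store L2 := 12  ⟶  MII  (L2)  txn=BusRdX+Flush  M[L2]=24
step 8: P2: load  L2  ⟶  SIS  (L2)  txn=BusRd+Flush  M[L2]=12
step 9: P0: store L2 := 49  ⟶  MII  (L2)  txn=BusRdX  M[L2]=12
step 10: P2: store L2 := 37  ⟶  IIM  (L2)  txn=BusRdX+Flush  M[L2]=49
step 11: P0: store L1 := 3  ⟶  MII  (L1)  txn=BusRdX  M[L1]=20
step 12: P0: load  L0  ⟶  SSS  (L0)  txn=BusRd  M[L0]=40
step 13: P2: load  L2  ⟶  IIM  (L2)  txn=∅  M[L2]=49
step 14: P2: load  L0  ⟶  SSS  (L0)  txn=∅  M[L0]=40
step 15: P0: store L2 := 68  ⟶  MII  (L2)  txn=BusRdX+Flush  M[L2]=37
step 16: P2: store L2 := 78  ⟶  IIM  (L2)  txn=BusRdX+Flush  M[L2]=68
step 17: P1: load  L2  ⟶  ISS  (L2)  txn=BusRd+Flush  M[L2]=78
step 18: P1: store L2 := 61  ⟶  IMI  (L2)  txn=BusRdX  M[L2]=78
step 19: P2: load  L2  ⟶  ISS  (L2)  txn=BusRd+Flush  M[L2]=61
step 20: P1: load  L2  ⟶  ISS  (L2)  txn=∅  M[L2]=61

state = I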